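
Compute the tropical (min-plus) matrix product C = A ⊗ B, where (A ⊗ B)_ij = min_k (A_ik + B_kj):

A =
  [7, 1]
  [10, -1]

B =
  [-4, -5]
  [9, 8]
A ⊗ B =
  [3, 2]
  [6, 5]

Apply the min-plus product entry-by-entry:
  C[0][0] = min over k of (A[0][0] + B[0][0] = 7 + -4 = 3, A[0][1] + B[1][0] = 1 + 9 = 10) = 3 (attained at k = 0)
  C[0][1] = min over k of (A[0][0] + B[0][1] = 7 + -5 = 2, A[0][1] + B[1][1] = 1 + 8 = 9) = 2 (attained at k = 0)
  C[1][0] = min over k of (A[1][0] + B[0][0] = 10 + -4 = 6, A[1][1] + B[1][0] = -1 + 9 = 8) = 6 (attained at k = 0)
  C[1][1] = min over k of (A[1][0] + B[0][1] = 10 + -5 = 5, A[1][1] + B[1][1] = -1 + 8 = 7) = 5 (attained at k = 0)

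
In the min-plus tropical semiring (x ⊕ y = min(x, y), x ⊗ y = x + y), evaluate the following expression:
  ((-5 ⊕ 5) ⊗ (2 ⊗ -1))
((-5 ⊕ 5) ⊗ (2 ⊗ -1)) = -4

Expand innermost to outermost. Recall ⊕ takes the minimum of its arguments and ⊗ takes their sum. Working out the expression ((-5 ⊕ 5) ⊗ (2 ⊗ -1)) gives -4.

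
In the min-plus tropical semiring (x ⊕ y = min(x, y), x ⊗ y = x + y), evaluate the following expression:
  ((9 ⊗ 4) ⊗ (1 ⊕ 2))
((9 ⊗ 4) ⊗ (1 ⊕ 2)) = 14

Expand innermost to outermost. Recall ⊕ takes the minimum of its arguments and ⊗ takes their sum. Working out the expression ((9 ⊗ 4) ⊗ (1 ⊕ 2)) gives 14.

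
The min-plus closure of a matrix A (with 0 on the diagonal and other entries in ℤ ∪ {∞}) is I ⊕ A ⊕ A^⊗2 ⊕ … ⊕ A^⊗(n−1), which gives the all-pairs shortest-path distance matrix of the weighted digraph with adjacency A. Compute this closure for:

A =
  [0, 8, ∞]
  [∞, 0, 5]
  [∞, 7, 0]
Closure =
  [0, 8, 13]
  [∞, 0, 5]
  [∞, 7, 0]

This is the Floyd-Warshall all-pairs shortest-path computation. For each intermediate vertex k = 0, 1, …, 2, update dist[i][j] ← min(dist[i][j], dist[i][k] + dist[k][j]). The final matrix gives, for each (i, j), the minimum total weight of any directed path from i to j (possibly empty when i = j).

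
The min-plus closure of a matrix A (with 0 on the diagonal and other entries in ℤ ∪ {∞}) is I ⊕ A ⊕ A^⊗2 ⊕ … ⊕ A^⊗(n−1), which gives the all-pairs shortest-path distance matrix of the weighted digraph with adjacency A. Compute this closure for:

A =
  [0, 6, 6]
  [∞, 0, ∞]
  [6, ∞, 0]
Closure =
  [0, 6, 6]
  [∞, 0, ∞]
  [6, 12, 0]

This is the Floyd-Warshall all-pairs shortest-path computation. For each intermediate vertex k = 0, 1, …, 2, update dist[i][j] ← min(dist[i][j], dist[i][k] + dist[k][j]). The final matrix gives, for each (i, j), the minimum total weight of any directed path from i to j (possibly empty when i = j).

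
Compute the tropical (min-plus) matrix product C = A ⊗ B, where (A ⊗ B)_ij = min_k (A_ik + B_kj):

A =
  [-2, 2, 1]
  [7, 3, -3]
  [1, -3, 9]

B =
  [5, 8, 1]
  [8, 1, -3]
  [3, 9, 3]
A ⊗ B =
  [3, 3, -1]
  [0, 4, 0]
  [5, -2, -6]

Apply the min-plus product entry-by-entry:
  C[0][0] = min over k of (A[0][0] + B[0][0] = -2 + 5 = 3, A[0][1] + B[1][0] = 2 + 8 = 10, A[0][2] + B[2][0] = 1 + 3 = 4) = 3 (attained at k = 0)
  C[0][1] = min over k of (A[0][0] + B[0][1] = -2 + 8 = 6, A[0][1] + B[1][1] = 2 + 1 = 3, A[0][2] + B[2][1] = 1 + 9 = 10) = 3 (attained at k = 1)
  C[0][2] = min over k of (A[0][0] + B[0][2] = -2 + 1 = -1, A[0][1] + B[1][2] = 2 + -3 = -1, A[0][2] + B[2][2] = 1 + 3 = 4) = -1 (attained at k = 0)
  C[1][0] = min over k of (A[1][0] + B[0][0] = 7 + 5 = 12, A[1][1] + B[1][0] = 3 + 8 = 11, A[1][2] + B[2][0] = -3 + 3 = 0) = 0 (attained at k = 2)
  C[1][1] = min over k of (A[1][0] + B[0][1] = 7 + 8 = 15, A[1][1] + B[1][1] = 3 + 1 = 4, A[1][2] + B[2][1] = -3 + 9 = 6) = 4 (attained at k = 1)
  C[1][2] = min over k of (A[1][0] + B[0][2] = 7 + 1 = 8, A[1][1] + B[1][2] = 3 + -3 = 0, A[1][2] + B[2][2] = -3 + 3 = 0) = 0 (attained at k = 1)
  C[2][0] = min over k of (A[2][0] + B[0][0] = 1 + 5 = 6, A[2][1] + B[1][0] = -3 + 8 = 5, A[2][2] + B[2][0] = 9 + 3 = 12) = 5 (attained at k = 1)
  C[2][1] = min over k of (A[2][0] + B[0][1] = 1 + 8 = 9, A[2][1] + B[1][1] = -3 + 1 = -2, A[2][2] + B[2][1] = 9 + 9 = 18) = -2 (attained at k = 1)
  C[2][2] = min over k of (A[2][0] + B[0][2] = 1 + 1 = 2, A[2][1] + B[1][2] = -3 + -3 = -6, A[2][2] + B[2][2] = 9 + 3 = 12) = -6 (attained at k = 1)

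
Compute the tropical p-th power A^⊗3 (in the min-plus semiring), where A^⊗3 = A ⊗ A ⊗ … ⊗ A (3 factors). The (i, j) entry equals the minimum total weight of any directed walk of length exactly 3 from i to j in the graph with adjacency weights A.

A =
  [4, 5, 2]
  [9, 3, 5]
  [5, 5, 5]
A^⊗3 =
  [11, 10, 9]
  [13, 9, 11]
  [12, 11, 11]

Each entry (A^⊗3)_ij equals the minimum over all length-3 walks i = v_0 → v_1 → … → v_3 = j of Σ_t A[v_t][v_{t+1}]. For example, for (i, j) = (0, 2) we minimise over 9 possible intermediate vertex sequences; the minimum is 9, attained along the walk 0 → 2 → 0 → 2.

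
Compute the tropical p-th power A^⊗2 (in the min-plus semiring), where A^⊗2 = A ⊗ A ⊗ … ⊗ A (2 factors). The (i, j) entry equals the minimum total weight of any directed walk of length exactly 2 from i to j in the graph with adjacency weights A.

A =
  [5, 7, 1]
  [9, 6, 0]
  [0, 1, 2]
A^⊗2 =
  [1, 2, 3]
  [0, 1, 2]
  [2, 3, 1]

Each entry (A^⊗2)_ij equals the minimum over all length-2 walks i = v_0 → v_1 → … → v_2 = j of Σ_t A[v_t][v_{t+1}]. For example, for (i, j) = (0, 2) we minimise over 3 possible intermediate vertex sequences; the minimum is 3, attained along the walk 0 → 2 → 2.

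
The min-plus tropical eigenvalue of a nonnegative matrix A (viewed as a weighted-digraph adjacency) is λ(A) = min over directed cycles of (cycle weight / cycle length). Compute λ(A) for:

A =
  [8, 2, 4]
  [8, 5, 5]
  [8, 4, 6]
λ(A) = 9/2

Enumerate directed cycles and compute their means (weight / length). Sample:
  cycle 0 → 0: weight = 8, length = 1, mean = 8/1 ≈ 8.000
  cycle 1 → 1: weight = 5, length = 1, mean = 5/1 ≈ 5.000
  cycle 2 → 2: weight = 6, length = 1, mean = 6/1 ≈ 6.000
  cycle 0 → 1 → 0: weight = 10, length = 2, mean = 10/2 ≈ 5.000
  cycle 0 → 2 → 0: weight = 12, length = 2, mean = 12/2 ≈ 6.000
  cycle 1 → 0 → 1: weight = 10, length = 2, mean = 10/2 ≈ 5.000
Minimum mean = 4.500, attained e.g. along the cycle 1 → 2 → 1 with weight 9 and length 2. So λ(A) = 9/2 = 9/2.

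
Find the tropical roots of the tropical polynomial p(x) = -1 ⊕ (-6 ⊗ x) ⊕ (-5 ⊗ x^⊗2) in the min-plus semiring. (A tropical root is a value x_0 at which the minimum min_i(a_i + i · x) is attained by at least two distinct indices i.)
Roots: {-1, 5}

Each tropical root is a break point of the lower envelope of the lines y = a_i + i · x (there are 3 lines, with slopes 0, 1, ..., 2). Only the lines that attain the minimum somewhere contribute to roots; other lines are dominated. Here the surviving (envelope) indices are i = 2, i = 1, i = 0.
Intersections between consecutive envelope lines give the roots: for adjacent envelope indices i < j the intersection is x = (a_i − a_j) / (j − i). Reading off the sorted break points: {-1, 5}.
Verification: at each break x_0, at least two indices attain the minimum of min_i(a_i + i · x_0).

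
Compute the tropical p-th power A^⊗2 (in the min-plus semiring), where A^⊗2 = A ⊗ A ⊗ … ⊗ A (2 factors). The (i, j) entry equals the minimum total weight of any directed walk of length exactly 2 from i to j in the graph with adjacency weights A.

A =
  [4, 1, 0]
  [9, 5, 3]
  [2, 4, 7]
A^⊗2 =
  [2, 4, 4]
  [5, 7, 8]
  [6, 3, 2]

Each entry (A^⊗2)_ij equals the minimum over all length-2 walks i = v_0 → v_1 → … → v_2 = j of Σ_t A[v_t][v_{t+1}]. For example, for (i, j) = (0, 2) we minimise over 3 possible intermediate vertex sequences; the minimum is 4, attained along the walk 0 → 0 → 2.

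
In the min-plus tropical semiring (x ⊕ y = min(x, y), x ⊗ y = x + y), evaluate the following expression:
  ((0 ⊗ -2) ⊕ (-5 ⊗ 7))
((0 ⊗ -2) ⊕ (-5 ⊗ 7)) = -2

Expand innermost to outermost. Recall ⊕ takes the minimum of its arguments and ⊗ takes their sum. Working out the expression ((0 ⊗ -2) ⊕ (-5 ⊗ 7)) gives -2.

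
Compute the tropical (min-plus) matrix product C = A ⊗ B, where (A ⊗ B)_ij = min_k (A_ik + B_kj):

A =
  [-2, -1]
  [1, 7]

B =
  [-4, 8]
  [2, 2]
A ⊗ B =
  [-6, 1]
  [-3, 9]

Apply the min-plus product entry-by-entry:
  C[0][0] = min over k of (A[0][0] + B[0][0] = -2 + -4 = -6, A[0][1] + B[1][0] = -1 + 2 = 1) = -6 (attained at k = 0)
  C[0][1] = min over k of (A[0][0] + B[0][1] = -2 + 8 = 6, A[0][1] + B[1][1] = -1 + 2 = 1) = 1 (attained at k = 1)
  C[1][0] = min over k of (A[1][0] + B[0][0] = 1 + -4 = -3, A[1][1] + B[1][0] = 7 + 2 = 9) = -3 (attained at k = 0)
  C[1][1] = min over k of (A[1][0] + B[0][1] = 1 + 8 = 9, A[1][1] + B[1][1] = 7 + 2 = 9) = 9 (attained at k = 0)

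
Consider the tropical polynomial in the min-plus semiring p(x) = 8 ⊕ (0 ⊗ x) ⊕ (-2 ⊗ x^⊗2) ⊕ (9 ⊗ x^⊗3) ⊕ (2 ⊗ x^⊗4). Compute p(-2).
p(-2) = -6

A tropical monomial a ⊗ x^⊗i evaluates to a + i · x. Evaluating each term at x = -2:
  Term 0 contributes 8 + 0 · -2 = 8
  Term 1 contributes 0 + 1 · -2 = -2
  Term 2 contributes -2 + 2 · -2 = -6
  Term 3 contributes 9 + 3 · -2 = 3
  Term 4 contributes 2 + 4 · -2 = -6
p(-2) = ⊕ of these = min[8, -2, -6, 3, -6] = -6.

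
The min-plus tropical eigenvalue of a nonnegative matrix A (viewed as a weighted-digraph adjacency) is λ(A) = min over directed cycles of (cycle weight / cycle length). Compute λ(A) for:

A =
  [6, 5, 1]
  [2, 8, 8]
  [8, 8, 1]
λ(A) = 1

Enumerate directed cycles and compute their means (weight / length). Sample:
  cycle 0 → 0: weight = 6, length = 1, mean = 6/1 ≈ 6.000
  cycle 1 → 1: weight = 8, length = 1, mean = 8/1 ≈ 8.000
  cycle 2 → 2: weight = 1, length = 1, mean = 1/1 ≈ 1.000
  cycle 0 → 1 → 0: weight = 7, length = 2, mean = 7/2 ≈ 3.500
  cycle 0 → 2 → 0: weight = 9, length = 2, mean = 9/2 ≈ 4.500
  cycle 1 → 0 → 1: weight = 7, length = 2, mean = 7/2 ≈ 3.500
Minimum mean = 1.000, attained e.g. along the cycle 2 → 2 with weight 1 and length 1. So λ(A) = 1/1 = 1.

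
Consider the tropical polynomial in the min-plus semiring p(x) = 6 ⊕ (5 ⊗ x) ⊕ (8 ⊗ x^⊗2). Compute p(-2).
p(-2) = 3

A tropical monomial a ⊗ x^⊗i evaluates to a + i · x. Evaluating each term at x = -2:
  Term 0 contributes 6 + 0 · -2 = 6
  Term 1 contributes 5 + 1 · -2 = 3
  Term 2 contributes 8 + 2 · -2 = 4
p(-2) = ⊕ of these = min[6, 3, 4] = 3.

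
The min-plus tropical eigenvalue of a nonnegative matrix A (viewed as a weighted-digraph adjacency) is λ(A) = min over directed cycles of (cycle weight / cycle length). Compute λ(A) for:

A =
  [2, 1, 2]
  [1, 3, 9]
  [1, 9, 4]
λ(A) = 1

Enumerate directed cycles and compute their means (weight / length). Sample:
  cycle 0 → 0: weight = 2, length = 1, mean = 2/1 ≈ 2.000
  cycle 1 → 1: weight = 3, length = 1, mean = 3/1 ≈ 3.000
  cycle 2 → 2: weight = 4, length = 1, mean = 4/1 ≈ 4.000
  cycle 0 → 1 → 0: weight = 2, length = 2, mean = 2/2 ≈ 1.000
  cycle 0 → 2 → 0: weight = 3, length = 2, mean = 3/2 ≈ 1.500
  cycle 1 → 0 → 1: weight = 2, length = 2, mean = 2/2 ≈ 1.000
Minimum mean = 1.000, attained e.g. along the cycle 0 → 1 → 0 with weight 2 and length 2. So λ(A) = 2/2 = 1.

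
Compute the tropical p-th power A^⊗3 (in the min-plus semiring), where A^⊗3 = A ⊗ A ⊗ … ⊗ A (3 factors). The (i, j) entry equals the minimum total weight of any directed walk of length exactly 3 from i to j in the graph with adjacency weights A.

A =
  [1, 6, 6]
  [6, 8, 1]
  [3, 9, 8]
A^⊗3 =
  [3, 8, 8]
  [5, 10, 10]
  [5, 10, 10]

Each entry (A^⊗3)_ij equals the minimum over all length-3 walks i = v_0 → v_1 → … → v_3 = j of Σ_t A[v_t][v_{t+1}]. For example, for (i, j) = (0, 2) we minimise over 9 possible intermediate vertex sequences; the minimum is 8, attained along the walk 0 → 0 → 0 → 2.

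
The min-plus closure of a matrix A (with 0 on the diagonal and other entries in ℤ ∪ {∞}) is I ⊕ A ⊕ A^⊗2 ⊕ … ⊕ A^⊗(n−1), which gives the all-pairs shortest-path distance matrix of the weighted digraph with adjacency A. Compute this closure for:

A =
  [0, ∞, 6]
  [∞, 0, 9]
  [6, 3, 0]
Closure =
  [0, 9, 6]
  [15, 0, 9]
  [6, 3, 0]

This is the Floyd-Warshall all-pairs shortest-path computation. For each intermediate vertex k = 0, 1, …, 2, update dist[i][j] ← min(dist[i][j], dist[i][k] + dist[k][j]). The final matrix gives, for each (i, j), the minimum total weight of any directed path from i to j (possibly empty when i = j).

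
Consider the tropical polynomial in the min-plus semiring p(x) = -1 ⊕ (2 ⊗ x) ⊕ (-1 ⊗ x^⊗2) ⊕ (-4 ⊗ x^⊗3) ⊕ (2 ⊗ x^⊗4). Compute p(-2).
p(-2) = -10

A tropical monomial a ⊗ x^⊗i evaluates to a + i · x. Evaluating each term at x = -2:
  Term 0 contributes -1 + 0 · -2 = -1
  Term 1 contributes 2 + 1 · -2 = 0
  Term 2 contributes -1 + 2 · -2 = -5
  Term 3 contributes -4 + 3 · -2 = -10
  Term 4 contributes 2 + 4 · -2 = -6
p(-2) = ⊕ of these = min[-1, 0, -5, -10, -6] = -10.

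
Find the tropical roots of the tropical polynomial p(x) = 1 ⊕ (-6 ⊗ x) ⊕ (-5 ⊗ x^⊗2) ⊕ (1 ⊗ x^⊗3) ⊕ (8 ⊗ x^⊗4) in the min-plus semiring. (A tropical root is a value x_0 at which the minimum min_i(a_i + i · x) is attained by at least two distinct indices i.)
Roots: {-7, -6, -1, 7}

Each tropical root is a break point of the lower envelope of the lines y = a_i + i · x (there are 5 lines, with slopes 0, 1, ..., 4). Only the lines that attain the minimum somewhere contribute to roots; other lines are dominated. Here the surviving (envelope) indices are i = 4, i = 3, i = 2, i = 1, i = 0.
Intersections between consecutive envelope lines give the roots: for adjacent envelope indices i < j the intersection is x = (a_i − a_j) / (j − i). Reading off the sorted break points: {-7, -6, -1, 7}.
Verification: at each break x_0, at least two indices attain the minimum of min_i(a_i + i · x_0).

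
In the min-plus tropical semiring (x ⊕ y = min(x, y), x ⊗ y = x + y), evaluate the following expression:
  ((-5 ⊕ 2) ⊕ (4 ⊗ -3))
((-5 ⊕ 2) ⊕ (4 ⊗ -3)) = -5

Expand innermost to outermost. Recall ⊕ takes the minimum of its arguments and ⊗ takes their sum. Working out the expression ((-5 ⊕ 2) ⊕ (4 ⊗ -3)) gives -5.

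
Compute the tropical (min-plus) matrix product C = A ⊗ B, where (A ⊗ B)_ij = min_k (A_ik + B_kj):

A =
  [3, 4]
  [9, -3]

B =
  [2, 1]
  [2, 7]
A ⊗ B =
  [5, 4]
  [-1, 4]

Apply the min-plus product entry-by-entry:
  C[0][0] = min over k of (A[0][0] + B[0][0] = 3 + 2 = 5, A[0][1] + B[1][0] = 4 + 2 = 6) = 5 (attained at k = 0)
  C[0][1] = min over k of (A[0][0] + B[0][1] = 3 + 1 = 4, A[0][1] + B[1][1] = 4 + 7 = 11) = 4 (attained at k = 0)
  C[1][0] = min over k of (A[1][0] + B[0][0] = 9 + 2 = 11, A[1][1] + B[1][0] = -3 + 2 = -1) = -1 (attained at k = 1)
  C[1][1] = min over k of (A[1][0] + B[0][1] = 9 + 1 = 10, A[1][1] + B[1][1] = -3 + 7 = 4) = 4 (attained at k = 1)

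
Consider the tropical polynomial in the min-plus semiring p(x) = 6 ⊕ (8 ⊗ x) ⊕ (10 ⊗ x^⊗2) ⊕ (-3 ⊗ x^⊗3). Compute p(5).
p(5) = 6

A tropical monomial a ⊗ x^⊗i evaluates to a + i · x. Evaluating each term at x = 5:
  Term 0 contributes 6 + 0 · 5 = 6
  Term 1 contributes 8 + 1 · 5 = 13
  Term 2 contributes 10 + 2 · 5 = 20
  Term 3 contributes -3 + 3 · 5 = 12
p(5) = ⊕ of these = min[6, 13, 20, 12] = 6.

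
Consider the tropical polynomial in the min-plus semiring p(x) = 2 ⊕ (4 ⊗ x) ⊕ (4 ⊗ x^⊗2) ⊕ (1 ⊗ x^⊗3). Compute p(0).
p(0) = 1

A tropical monomial a ⊗ x^⊗i evaluates to a + i · x. Evaluating each term at x = 0:
  Term 0 contributes 2 + 0 · 0 = 2
  Term 1 contributes 4 + 1 · 0 = 4
  Term 2 contributes 4 + 2 · 0 = 4
  Term 3 contributes 1 + 3 · 0 = 1
p(0) = ⊕ of these = min[2, 4, 4, 1] = 1.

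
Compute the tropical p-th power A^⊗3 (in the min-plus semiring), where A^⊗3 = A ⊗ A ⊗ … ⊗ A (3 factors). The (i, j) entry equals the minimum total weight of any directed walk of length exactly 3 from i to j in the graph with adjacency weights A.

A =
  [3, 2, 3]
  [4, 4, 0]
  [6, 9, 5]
A^⊗3 =
  [8, 8, 5]
  [9, 8, 6]
  [12, 11, 8]

Each entry (A^⊗3)_ij equals the minimum over all length-3 walks i = v_0 → v_1 → … → v_3 = j of Σ_t A[v_t][v_{t+1}]. For example, for (i, j) = (0, 2) we minimise over 9 possible intermediate vertex sequences; the minimum is 5, attained along the walk 0 → 0 → 1 → 2.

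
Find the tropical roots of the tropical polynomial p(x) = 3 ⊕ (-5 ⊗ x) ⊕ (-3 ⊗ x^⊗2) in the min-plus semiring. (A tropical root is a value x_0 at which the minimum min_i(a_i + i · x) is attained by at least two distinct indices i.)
Roots: {-2, 8}

Each tropical root is a break point of the lower envelope of the lines y = a_i + i · x (there are 3 lines, with slopes 0, 1, ..., 2). Only the lines that attain the minimum somewhere contribute to roots; other lines are dominated. Here the surviving (envelope) indices are i = 2, i = 1, i = 0.
Intersections between consecutive envelope lines give the roots: for adjacent envelope indices i < j the intersection is x = (a_i − a_j) / (j − i). Reading off the sorted break points: {-2, 8}.
Verification: at each break x_0, at least two indices attain the minimum of min_i(a_i + i · x_0).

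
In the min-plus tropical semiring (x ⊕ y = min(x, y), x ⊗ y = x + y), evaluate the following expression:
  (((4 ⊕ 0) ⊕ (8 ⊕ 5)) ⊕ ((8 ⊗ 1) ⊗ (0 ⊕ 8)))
(((4 ⊕ 0) ⊕ (8 ⊕ 5)) ⊕ ((8 ⊗ 1) ⊗ (0 ⊕ 8))) = 0

Expand innermost to outermost. Recall ⊕ takes the minimum of its arguments and ⊗ takes their sum. Working out the expression (((4 ⊕ 0) ⊕ (8 ⊕ 5)) ⊕ ((8 ⊗ 1) ⊗ (0 ⊕ 8))) gives 0.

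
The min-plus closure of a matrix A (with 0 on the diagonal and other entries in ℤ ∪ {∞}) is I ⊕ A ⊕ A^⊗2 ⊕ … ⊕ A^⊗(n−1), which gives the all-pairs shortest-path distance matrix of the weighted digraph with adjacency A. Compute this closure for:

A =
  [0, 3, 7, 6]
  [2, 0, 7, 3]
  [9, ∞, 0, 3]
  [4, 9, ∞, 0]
Closure =
  [0, 3, 7, 6]
  [2, 0, 7, 3]
  [7, 10, 0, 3]
  [4, 7, 11, 0]

This is the Floyd-Warshall all-pairs shortest-path computation. For each intermediate vertex k = 0, 1, …, 3, update dist[i][j] ← min(dist[i][j], dist[i][k] + dist[k][j]). The final matrix gives, for each (i, j), the minimum total weight of any directed path from i to j (possibly empty when i = j).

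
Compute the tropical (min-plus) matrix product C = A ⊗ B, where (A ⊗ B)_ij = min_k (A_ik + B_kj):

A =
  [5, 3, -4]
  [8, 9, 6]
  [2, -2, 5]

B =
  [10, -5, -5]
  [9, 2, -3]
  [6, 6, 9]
A ⊗ B =
  [2, 0, 0]
  [12, 3, 3]
  [7, -3, -5]

Apply the min-plus product entry-by-entry:
  C[0][0] = min over k of (A[0][0] + B[0][0] = 5 + 10 = 15, A[0][1] + B[1][0] = 3 + 9 = 12, A[0][2] + B[2][0] = -4 + 6 = 2) = 2 (attained at k = 2)
  C[0][1] = min over k of (A[0][0] + B[0][1] = 5 + -5 = 0, A[0][1] + B[1][1] = 3 + 2 = 5, A[0][2] + B[2][1] = -4 + 6 = 2) = 0 (attained at k = 0)
  C[0][2] = min over k of (A[0][0] + B[0][2] = 5 + -5 = 0, A[0][1] + B[1][2] = 3 + -3 = 0, A[0][2] + B[2][2] = -4 + 9 = 5) = 0 (attained at k = 0)
  C[1][0] = min over k of (A[1][0] + B[0][0] = 8 + 10 = 18, A[1][1] + B[1][0] = 9 + 9 = 18, A[1][2] + B[2][0] = 6 + 6 = 12) = 12 (attained at k = 2)
  C[1][1] = min over k of (A[1][0] + B[0][1] = 8 + -5 = 3, A[1][1] + B[1][1] = 9 + 2 = 11, A[1][2] + B[2][1] = 6 + 6 = 12) = 3 (attained at k = 0)
  C[1][2] = min over k of (A[1][0] + B[0][2] = 8 + -5 = 3, A[1][1] + B[1][2] = 9 + -3 = 6, A[1][2] + B[2][2] = 6 + 9 = 15) = 3 (attained at k = 0)
  C[2][0] = min over k of (A[2][0] + B[0][0] = 2 + 10 = 12, A[2][1] + B[1][0] = -2 + 9 = 7, A[2][2] + B[2][0] = 5 + 6 = 11) = 7 (attained at k = 1)
  C[2][1] = min over k of (A[2][0] + B[0][1] = 2 + -5 = -3, A[2][1] + B[1][1] = -2 + 2 = 0, A[2][2] + B[2][1] = 5 + 6 = 11) = -3 (attained at k = 0)
  C[2][2] = min over k of (A[2][0] + B[0][2] = 2 + -5 = -3, A[2][1] + B[1][2] = -2 + -3 = -5, A[2][2] + B[2][2] = 5 + 9 = 14) = -5 (attained at k = 1)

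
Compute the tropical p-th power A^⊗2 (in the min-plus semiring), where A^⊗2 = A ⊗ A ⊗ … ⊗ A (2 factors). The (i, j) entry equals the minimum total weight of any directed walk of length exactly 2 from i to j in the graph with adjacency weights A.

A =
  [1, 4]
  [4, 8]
A^⊗2 =
  [2, 5]
  [5, 8]

Each entry (A^⊗2)_ij equals the minimum over all length-2 walks i = v_0 → v_1 → … → v_2 = j of Σ_t A[v_t][v_{t+1}]. For example, for (i, j) = (0, 1) we minimise over 2 possible intermediate vertex sequences; the minimum is 5, attained along the walk 0 → 0 → 1.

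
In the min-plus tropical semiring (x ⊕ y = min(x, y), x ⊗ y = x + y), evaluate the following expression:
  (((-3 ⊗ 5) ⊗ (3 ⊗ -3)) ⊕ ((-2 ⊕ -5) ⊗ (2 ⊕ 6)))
(((-3 ⊗ 5) ⊗ (3 ⊗ -3)) ⊕ ((-2 ⊕ -5) ⊗ (2 ⊕ 6))) = -3

Expand innermost to outermost. Recall ⊕ takes the minimum of its arguments and ⊗ takes their sum. Working out the expression (((-3 ⊗ 5) ⊗ (3 ⊗ -3)) ⊕ ((-2 ⊕ -5) ⊗ (2 ⊕ 6))) gives -3.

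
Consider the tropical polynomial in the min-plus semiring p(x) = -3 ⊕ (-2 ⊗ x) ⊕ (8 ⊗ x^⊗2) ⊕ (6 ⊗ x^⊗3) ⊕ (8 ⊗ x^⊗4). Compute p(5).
p(5) = -3

A tropical monomial a ⊗ x^⊗i evaluates to a + i · x. Evaluating each term at x = 5:
  Term 0 contributes -3 + 0 · 5 = -3
  Term 1 contributes -2 + 1 · 5 = 3
  Term 2 contributes 8 + 2 · 5 = 18
  Term 3 contributes 6 + 3 · 5 = 21
  Term 4 contributes 8 + 4 · 5 = 28
p(5) = ⊕ of these = min[-3, 3, 18, 21, 28] = -3.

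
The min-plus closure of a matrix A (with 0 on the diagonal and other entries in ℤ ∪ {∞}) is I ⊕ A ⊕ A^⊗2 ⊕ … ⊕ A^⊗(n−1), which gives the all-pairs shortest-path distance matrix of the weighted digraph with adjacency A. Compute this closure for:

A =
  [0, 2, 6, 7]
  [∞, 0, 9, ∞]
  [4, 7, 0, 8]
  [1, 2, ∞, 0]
Closure =
  [0, 2, 6, 7]
  [13, 0, 9, 17]
  [4, 6, 0, 8]
  [1, 2, 7, 0]

This is the Floyd-Warshall all-pairs shortest-path computation. For each intermediate vertex k = 0, 1, …, 3, update dist[i][j] ← min(dist[i][j], dist[i][k] + dist[k][j]). The final matrix gives, for each (i, j), the minimum total weight of any directed path from i to j (possibly empty when i = j).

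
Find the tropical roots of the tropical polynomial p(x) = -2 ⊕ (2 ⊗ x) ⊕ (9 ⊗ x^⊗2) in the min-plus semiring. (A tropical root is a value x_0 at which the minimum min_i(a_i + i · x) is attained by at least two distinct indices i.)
Roots: {-7, -4}

Each tropical root is a break point of the lower envelope of the lines y = a_i + i · x (there are 3 lines, with slopes 0, 1, ..., 2). Only the lines that attain the minimum somewhere contribute to roots; other lines are dominated. Here the surviving (envelope) indices are i = 2, i = 1, i = 0.
Intersections between consecutive envelope lines give the roots: for adjacent envelope indices i < j the intersection is x = (a_i − a_j) / (j − i). Reading off the sorted break points: {-7, -4}.
Verification: at each break x_0, at least two indices attain the minimum of min_i(a_i + i · x_0).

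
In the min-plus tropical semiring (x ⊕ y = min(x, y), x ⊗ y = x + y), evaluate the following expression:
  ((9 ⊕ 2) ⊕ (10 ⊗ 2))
((9 ⊕ 2) ⊕ (10 ⊗ 2)) = 2

Expand innermost to outermost. Recall ⊕ takes the minimum of its arguments and ⊗ takes their sum. Working out the expression ((9 ⊕ 2) ⊕ (10 ⊗ 2)) gives 2.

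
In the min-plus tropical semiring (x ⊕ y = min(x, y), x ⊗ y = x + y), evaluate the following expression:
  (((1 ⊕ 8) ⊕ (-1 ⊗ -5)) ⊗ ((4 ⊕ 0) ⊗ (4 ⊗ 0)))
(((1 ⊕ 8) ⊕ (-1 ⊗ -5)) ⊗ ((4 ⊕ 0) ⊗ (4 ⊗ 0))) = -2

Expand innermost to outermost. Recall ⊕ takes the minimum of its arguments and ⊗ takes their sum. Working out the expression (((1 ⊕ 8) ⊕ (-1 ⊗ -5)) ⊗ ((4 ⊕ 0) ⊗ (4 ⊗ 0))) gives -2.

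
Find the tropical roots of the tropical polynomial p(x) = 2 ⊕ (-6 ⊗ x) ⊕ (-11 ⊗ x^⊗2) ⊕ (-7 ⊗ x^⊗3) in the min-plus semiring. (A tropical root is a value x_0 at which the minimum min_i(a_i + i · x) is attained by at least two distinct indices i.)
Roots: {-4, 5, 8}

Each tropical root is a break point of the lower envelope of the lines y = a_i + i · x (there are 4 lines, with slopes 0, 1, ..., 3). Only the lines that attain the minimum somewhere contribute to roots; other lines are dominated. Here the surviving (envelope) indices are i = 3, i = 2, i = 1, i = 0.
Intersections between consecutive envelope lines give the roots: for adjacent envelope indices i < j the intersection is x = (a_i − a_j) / (j − i). Reading off the sorted break points: {-4, 5, 8}.
Verification: at each break x_0, at least two indices attain the minimum of min_i(a_i + i · x_0).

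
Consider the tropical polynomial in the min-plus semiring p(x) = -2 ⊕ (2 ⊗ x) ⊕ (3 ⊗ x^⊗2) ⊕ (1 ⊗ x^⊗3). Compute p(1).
p(1) = -2

A tropical monomial a ⊗ x^⊗i evaluates to a + i · x. Evaluating each term at x = 1:
  Term 0 contributes -2 + 0 · 1 = -2
  Term 1 contributes 2 + 1 · 1 = 3
  Term 2 contributes 3 + 2 · 1 = 5
  Term 3 contributes 1 + 3 · 1 = 4
p(1) = ⊕ of these = min[-2, 3, 5, 4] = -2.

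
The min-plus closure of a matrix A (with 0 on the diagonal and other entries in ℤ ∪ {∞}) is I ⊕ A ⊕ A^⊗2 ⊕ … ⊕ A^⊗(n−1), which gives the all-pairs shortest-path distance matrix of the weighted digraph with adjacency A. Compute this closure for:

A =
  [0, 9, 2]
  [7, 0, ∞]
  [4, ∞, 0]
Closure =
  [0, 9, 2]
  [7, 0, 9]
  [4, 13, 0]

This is the Floyd-Warshall all-pairs shortest-path computation. For each intermediate vertex k = 0, 1, …, 2, update dist[i][j] ← min(dist[i][j], dist[i][k] + dist[k][j]). The final matrix gives, for each (i, j), the minimum total weight of any directed path from i to j (possibly empty when i = j).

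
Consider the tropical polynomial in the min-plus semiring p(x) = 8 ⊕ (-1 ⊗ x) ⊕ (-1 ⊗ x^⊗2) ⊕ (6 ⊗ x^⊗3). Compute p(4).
p(4) = 3

A tropical monomial a ⊗ x^⊗i evaluates to a + i · x. Evaluating each term at x = 4:
  Term 0 contributes 8 + 0 · 4 = 8
  Term 1 contributes -1 + 1 · 4 = 3
  Term 2 contributes -1 + 2 · 4 = 7
  Term 3 contributes 6 + 3 · 4 = 18
p(4) = ⊕ of these = min[8, 3, 7, 18] = 3.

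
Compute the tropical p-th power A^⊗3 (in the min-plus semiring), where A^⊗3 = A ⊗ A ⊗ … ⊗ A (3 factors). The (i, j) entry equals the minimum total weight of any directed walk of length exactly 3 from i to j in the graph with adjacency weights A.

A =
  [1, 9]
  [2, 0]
A^⊗3 =
  [3, 9]
  [2, 0]

Each entry (A^⊗3)_ij equals the minimum over all length-3 walks i = v_0 → v_1 → … → v_3 = j of Σ_t A[v_t][v_{t+1}]. For example, for (i, j) = (0, 1) we minimise over 4 possible intermediate vertex sequences; the minimum is 9, attained along the walk 0 → 1 → 1 → 1.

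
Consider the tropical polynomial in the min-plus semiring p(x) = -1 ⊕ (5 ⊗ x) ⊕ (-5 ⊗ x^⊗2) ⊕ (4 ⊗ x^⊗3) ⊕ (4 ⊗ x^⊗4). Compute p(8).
p(8) = -1

A tropical monomial a ⊗ x^⊗i evaluates to a + i · x. Evaluating each term at x = 8:
  Term 0 contributes -1 + 0 · 8 = -1
  Term 1 contributes 5 + 1 · 8 = 13
  Term 2 contributes -5 + 2 · 8 = 11
  Term 3 contributes 4 + 3 · 8 = 28
  Term 4 contributes 4 + 4 · 8 = 36
p(8) = ⊕ of these = min[-1, 13, 11, 28, 36] = -1.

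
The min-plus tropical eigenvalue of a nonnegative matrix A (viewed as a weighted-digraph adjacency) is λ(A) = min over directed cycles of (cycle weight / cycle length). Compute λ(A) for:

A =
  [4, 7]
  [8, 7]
λ(A) = 4

Enumerate directed cycles and compute their means (weight / length). Sample:
  cycle 0 → 0: weight = 4, length = 1, mean = 4/1 ≈ 4.000
  cycle 1 → 1: weight = 7, length = 1, mean = 7/1 ≈ 7.000
  cycle 0 → 1 → 0: weight = 15, length = 2, mean = 15/2 ≈ 7.500
  cycle 1 → 0 → 1: weight = 15, length = 2, mean = 15/2 ≈ 7.500
Minimum mean = 4.000, attained e.g. along the cycle 0 → 0 with weight 4 and length 1. So λ(A) = 4/1 = 4.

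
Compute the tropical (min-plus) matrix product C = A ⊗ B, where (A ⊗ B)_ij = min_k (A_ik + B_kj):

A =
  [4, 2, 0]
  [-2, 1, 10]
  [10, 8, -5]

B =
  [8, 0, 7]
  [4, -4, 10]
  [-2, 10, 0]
A ⊗ B =
  [-2, -2, 0]
  [5, -3, 5]
  [-7, 4, -5]

Apply the min-plus product entry-by-entry:
  C[0][0] = min over k of (A[0][0] + B[0][0] = 4 + 8 = 12, A[0][1] + B[1][0] = 2 + 4 = 6, A[0][2] + B[2][0] = 0 + -2 = -2) = -2 (attained at k = 2)
  C[0][1] = min over k of (A[0][0] + B[0][1] = 4 + 0 = 4, A[0][1] + B[1][1] = 2 + -4 = -2, A[0][2] + B[2][1] = 0 + 10 = 10) = -2 (attained at k = 1)
  C[0][2] = min over k of (A[0][0] + B[0][2] = 4 + 7 = 11, A[0][1] + B[1][2] = 2 + 10 = 12, A[0][2] + B[2][2] = 0 + 0 = 0) = 0 (attained at k = 2)
  C[1][0] = min over k of (A[1][0] + B[0][0] = -2 + 8 = 6, A[1][1] + B[1][0] = 1 + 4 = 5, A[1][2] + B[2][0] = 10 + -2 = 8) = 5 (attained at k = 1)
  C[1][1] = min over k of (A[1][0] + B[0][1] = -2 + 0 = -2, A[1][1] + B[1][1] = 1 + -4 = -3, A[1][2] + B[2][1] = 10 + 10 = 20) = -3 (attained at k = 1)
  C[1][2] = min over k of (A[1][0] + B[0][2] = -2 + 7 = 5, A[1][1] + B[1][2] = 1 + 10 = 11, A[1][2] + B[2][2] = 10 + 0 = 10) = 5 (attained at k = 0)
  C[2][0] = min over k of (A[2][0] + B[0][0] = 10 + 8 = 18, A[2][1] + B[1][0] = 8 + 4 = 12, A[2][2] + B[2][0] = -5 + -2 = -7) = -7 (attained at k = 2)
  C[2][1] = min over k of (A[2][0] + B[0][1] = 10 + 0 = 10, A[2][1] + B[1][1] = 8 + -4 = 4, A[2][2] + B[2][1] = -5 + 10 = 5) = 4 (attained at k = 1)
  C[2][2] = min over k of (A[2][0] + B[0][2] = 10 + 7 = 17, A[2][1] + B[1][2] = 8 + 10 = 18, A[2][2] + B[2][2] = -5 + 0 = -5) = -5 (attained at k = 2)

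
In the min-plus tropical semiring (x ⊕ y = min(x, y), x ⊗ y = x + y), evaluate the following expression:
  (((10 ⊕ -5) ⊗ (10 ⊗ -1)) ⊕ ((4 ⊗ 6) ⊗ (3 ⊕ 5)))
(((10 ⊕ -5) ⊗ (10 ⊗ -1)) ⊕ ((4 ⊗ 6) ⊗ (3 ⊕ 5))) = 4

Expand innermost to outermost. Recall ⊕ takes the minimum of its arguments and ⊗ takes their sum. Working out the expression (((10 ⊕ -5) ⊗ (10 ⊗ -1)) ⊕ ((4 ⊗ 6) ⊗ (3 ⊕ 5))) gives 4.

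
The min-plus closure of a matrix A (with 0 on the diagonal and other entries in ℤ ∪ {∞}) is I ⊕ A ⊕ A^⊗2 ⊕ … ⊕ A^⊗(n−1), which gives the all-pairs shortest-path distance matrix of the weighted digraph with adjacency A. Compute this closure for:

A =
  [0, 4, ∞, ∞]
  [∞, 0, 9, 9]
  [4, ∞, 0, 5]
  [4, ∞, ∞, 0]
Closure =
  [0, 4, 13, 13]
  [13, 0, 9, 9]
  [4, 8, 0, 5]
  [4, 8, 17, 0]

This is the Floyd-Warshall all-pairs shortest-path computation. For each intermediate vertex k = 0, 1, …, 3, update dist[i][j] ← min(dist[i][j], dist[i][k] + dist[k][j]). The final matrix gives, for each (i, j), the minimum total weight of any directed path from i to j (possibly empty when i = j).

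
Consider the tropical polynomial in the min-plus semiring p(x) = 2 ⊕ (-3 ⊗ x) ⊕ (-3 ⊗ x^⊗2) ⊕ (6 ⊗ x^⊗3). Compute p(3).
p(3) = 0

A tropical monomial a ⊗ x^⊗i evaluates to a + i · x. Evaluating each term at x = 3:
  Term 0 contributes 2 + 0 · 3 = 2
  Term 1 contributes -3 + 1 · 3 = 0
  Term 2 contributes -3 + 2 · 3 = 3
  Term 3 contributes 6 + 3 · 3 = 15
p(3) = ⊕ of these = min[2, 0, 3, 15] = 0.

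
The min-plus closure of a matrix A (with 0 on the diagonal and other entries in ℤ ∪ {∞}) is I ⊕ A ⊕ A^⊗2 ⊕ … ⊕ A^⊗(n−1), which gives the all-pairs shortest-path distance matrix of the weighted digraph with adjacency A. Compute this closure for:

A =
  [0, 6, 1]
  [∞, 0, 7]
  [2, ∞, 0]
Closure =
  [0, 6, 1]
  [9, 0, 7]
  [2, 8, 0]

This is the Floyd-Warshall all-pairs shortest-path computation. For each intermediate vertex k = 0, 1, …, 2, update dist[i][j] ← min(dist[i][j], dist[i][k] + dist[k][j]). The final matrix gives, for each (i, j), the minimum total weight of any directed path from i to j (possibly empty when i = j).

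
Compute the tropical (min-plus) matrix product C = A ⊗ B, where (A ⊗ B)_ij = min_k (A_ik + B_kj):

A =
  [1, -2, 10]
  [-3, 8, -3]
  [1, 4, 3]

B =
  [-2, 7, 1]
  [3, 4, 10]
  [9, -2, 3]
A ⊗ B =
  [-1, 2, 2]
  [-5, -5, -2]
  [-1, 1, 2]

Apply the min-plus product entry-by-entry:
  C[0][0] = min over k of (A[0][0] + B[0][0] = 1 + -2 = -1, A[0][1] + B[1][0] = -2 + 3 = 1, A[0][2] + B[2][0] = 10 + 9 = 19) = -1 (attained at k = 0)
  C[0][1] = min over k of (A[0][0] + B[0][1] = 1 + 7 = 8, A[0][1] + B[1][1] = -2 + 4 = 2, A[0][2] + B[2][1] = 10 + -2 = 8) = 2 (attained at k = 1)
  C[0][2] = min over k of (A[0][0] + B[0][2] = 1 + 1 = 2, A[0][1] + B[1][2] = -2 + 10 = 8, A[0][2] + B[2][2] = 10 + 3 = 13) = 2 (attained at k = 0)
  C[1][0] = min over k of (A[1][0] + B[0][0] = -3 + -2 = -5, A[1][1] + B[1][0] = 8 + 3 = 11, A[1][2] + B[2][0] = -3 + 9 = 6) = -5 (attained at k = 0)
  C[1][1] = min over k of (A[1][0] + B[0][1] = -3 + 7 = 4, A[1][1] + B[1][1] = 8 + 4 = 12, A[1][2] + B[2][1] = -3 + -2 = -5) = -5 (attained at k = 2)
  C[1][2] = min over k of (A[1][0] + B[0][2] = -3 + 1 = -2, A[1][1] + B[1][2] = 8 + 10 = 18, A[1][2] + B[2][2] = -3 + 3 = 0) = -2 (attained at k = 0)
  C[2][0] = min over k of (A[2][0] + B[0][0] = 1 + -2 = -1, A[2][1] + B[1][0] = 4 + 3 = 7, A[2][2] + B[2][0] = 3 + 9 = 12) = -1 (attained at k = 0)
  C[2][1] = min over k of (A[2][0] + B[0][1] = 1 + 7 = 8, A[2][1] + B[1][1] = 4 + 4 = 8, A[2][2] + B[2][1] = 3 + -2 = 1) = 1 (attained at k = 2)
  C[2][2] = min over k of (A[2][0] + B[0][2] = 1 + 1 = 2, A[2][1] + B[1][2] = 4 + 10 = 14, A[2][2] + B[2][2] = 3 + 3 = 6) = 2 (attained at k = 0)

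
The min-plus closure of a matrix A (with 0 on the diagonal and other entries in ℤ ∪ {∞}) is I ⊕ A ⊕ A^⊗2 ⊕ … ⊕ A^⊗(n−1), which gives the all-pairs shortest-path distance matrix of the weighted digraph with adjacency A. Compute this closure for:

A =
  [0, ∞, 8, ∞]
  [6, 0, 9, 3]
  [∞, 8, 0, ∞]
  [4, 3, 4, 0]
Closure =
  [0, 16, 8, 19]
  [6, 0, 7, 3]
  [14, 8, 0, 11]
  [4, 3, 4, 0]

This is the Floyd-Warshall all-pairs shortest-path computation. For each intermediate vertex k = 0, 1, …, 3, update dist[i][j] ← min(dist[i][j], dist[i][k] + dist[k][j]). The final matrix gives, for each (i, j), the minimum total weight of any directed path from i to j (possibly empty when i = j).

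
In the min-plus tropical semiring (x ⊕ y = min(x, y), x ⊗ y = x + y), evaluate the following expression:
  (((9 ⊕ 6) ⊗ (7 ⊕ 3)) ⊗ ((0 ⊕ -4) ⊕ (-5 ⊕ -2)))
(((9 ⊕ 6) ⊗ (7 ⊕ 3)) ⊗ ((0 ⊕ -4) ⊕ (-5 ⊕ -2))) = 4

Expand innermost to outermost. Recall ⊕ takes the minimum of its arguments and ⊗ takes their sum. Working out the expression (((9 ⊕ 6) ⊗ (7 ⊕ 3)) ⊗ ((0 ⊕ -4) ⊕ (-5 ⊕ -2))) gives 4.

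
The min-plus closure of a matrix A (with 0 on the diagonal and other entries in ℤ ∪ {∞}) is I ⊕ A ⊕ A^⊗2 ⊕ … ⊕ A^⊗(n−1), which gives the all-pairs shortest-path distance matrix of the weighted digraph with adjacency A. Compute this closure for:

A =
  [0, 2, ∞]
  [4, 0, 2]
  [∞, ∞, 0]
Closure =
  [0, 2, 4]
  [4, 0, 2]
  [∞, ∞, 0]

This is the Floyd-Warshall all-pairs shortest-path computation. For each intermediate vertex k = 0, 1, …, 2, update dist[i][j] ← min(dist[i][j], dist[i][k] + dist[k][j]). The final matrix gives, for each (i, j), the minimum total weight of any directed path from i to j (possibly empty when i = j).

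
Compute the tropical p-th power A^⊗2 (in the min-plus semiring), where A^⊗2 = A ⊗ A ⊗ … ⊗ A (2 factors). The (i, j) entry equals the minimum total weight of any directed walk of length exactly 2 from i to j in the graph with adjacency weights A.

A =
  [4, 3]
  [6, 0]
A^⊗2 =
  [8, 3]
  [6, 0]

Each entry (A^⊗2)_ij equals the minimum over all length-2 walks i = v_0 → v_1 → … → v_2 = j of Σ_t A[v_t][v_{t+1}]. For example, for (i, j) = (0, 1) we minimise over 2 possible intermediate vertex sequences; the minimum is 3, attained along the walk 0 → 1 → 1.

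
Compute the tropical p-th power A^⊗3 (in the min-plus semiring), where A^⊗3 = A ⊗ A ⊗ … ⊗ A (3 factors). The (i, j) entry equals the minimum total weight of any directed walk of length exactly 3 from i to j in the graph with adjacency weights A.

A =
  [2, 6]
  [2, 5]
A^⊗3 =
  [6, 10]
  [6, 10]

Each entry (A^⊗3)_ij equals the minimum over all length-3 walks i = v_0 → v_1 → … → v_3 = j of Σ_t A[v_t][v_{t+1}]. For example, for (i, j) = (0, 1) we minimise over 4 possible intermediate vertex sequences; the minimum is 10, attained along the walk 0 → 0 → 0 → 1.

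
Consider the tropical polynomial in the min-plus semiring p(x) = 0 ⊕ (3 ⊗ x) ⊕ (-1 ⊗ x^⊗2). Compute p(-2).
p(-2) = -5

A tropical monomial a ⊗ x^⊗i evaluates to a + i · x. Evaluating each term at x = -2:
  Term 0 contributes 0 + 0 · -2 = 0
  Term 1 contributes 3 + 1 · -2 = 1
  Term 2 contributes -1 + 2 · -2 = -5
p(-2) = ⊕ of these = min[0, 1, -5] = -5.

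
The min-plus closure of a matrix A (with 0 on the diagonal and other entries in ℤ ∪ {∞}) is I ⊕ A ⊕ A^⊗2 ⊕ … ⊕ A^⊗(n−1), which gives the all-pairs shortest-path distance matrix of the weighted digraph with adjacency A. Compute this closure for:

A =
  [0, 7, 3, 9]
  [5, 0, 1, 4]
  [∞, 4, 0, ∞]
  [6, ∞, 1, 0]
Closure =
  [0, 7, 3, 9]
  [5, 0, 1, 4]
  [9, 4, 0, 8]
  [6, 5, 1, 0]

This is the Floyd-Warshall all-pairs shortest-path computation. For each intermediate vertex k = 0, 1, …, 3, update dist[i][j] ← min(dist[i][j], dist[i][k] + dist[k][j]). The final matrix gives, for each (i, j), the minimum total weight of any directed path from i to j (possibly empty when i = j).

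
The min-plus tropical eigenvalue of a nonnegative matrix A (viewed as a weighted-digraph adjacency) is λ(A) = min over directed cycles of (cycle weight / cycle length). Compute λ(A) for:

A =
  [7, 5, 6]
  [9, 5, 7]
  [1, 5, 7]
λ(A) = 7/2

Enumerate directed cycles and compute their means (weight / length). Sample:
  cycle 0 → 0: weight = 7, length = 1, mean = 7/1 ≈ 7.000
  cycle 1 → 1: weight = 5, length = 1, mean = 5/1 ≈ 5.000
  cycle 2 → 2: weight = 7, length = 1, mean = 7/1 ≈ 7.000
  cycle 0 → 1 → 0: weight = 14, length = 2, mean = 14/2 ≈ 7.000
  cycle 0 → 2 → 0: weight = 7, length = 2, mean = 7/2 ≈ 3.500
  cycle 1 → 0 → 1: weight = 14, length = 2, mean = 14/2 ≈ 7.000
Minimum mean = 3.500, attained e.g. along the cycle 0 → 2 → 0 with weight 7 and length 2. So λ(A) = 7/2 = 7/2.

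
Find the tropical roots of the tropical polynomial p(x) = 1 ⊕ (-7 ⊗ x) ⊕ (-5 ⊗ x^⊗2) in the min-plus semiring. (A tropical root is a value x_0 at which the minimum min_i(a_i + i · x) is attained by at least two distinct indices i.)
Roots: {-2, 8}

Each tropical root is a break point of the lower envelope of the lines y = a_i + i · x (there are 3 lines, with slopes 0, 1, ..., 2). Only the lines that attain the minimum somewhere contribute to roots; other lines are dominated. Here the surviving (envelope) indices are i = 2, i = 1, i = 0.
Intersections between consecutive envelope lines give the roots: for adjacent envelope indices i < j the intersection is x = (a_i − a_j) / (j − i). Reading off the sorted break points: {-2, 8}.
Verification: at each break x_0, at least two indices attain the minimum of min_i(a_i + i · x_0).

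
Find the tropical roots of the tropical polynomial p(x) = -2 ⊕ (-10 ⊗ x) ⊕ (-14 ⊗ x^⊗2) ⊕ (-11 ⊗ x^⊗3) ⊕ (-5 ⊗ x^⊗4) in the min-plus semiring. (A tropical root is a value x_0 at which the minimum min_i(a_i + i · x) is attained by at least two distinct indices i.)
Roots: {-6, -3, 4, 8}

Each tropical root is a break point of the lower envelope of the lines y = a_i + i · x (there are 5 lines, with slopes 0, 1, ..., 4). Only the lines that attain the minimum somewhere contribute to roots; other lines are dominated. Here the surviving (envelope) indices are i = 4, i = 3, i = 2, i = 1, i = 0.
Intersections between consecutive envelope lines give the roots: for adjacent envelope indices i < j the intersection is x = (a_i − a_j) / (j − i). Reading off the sorted break points: {-6, -3, 4, 8}.
Verification: at each break x_0, at least two indices attain the minimum of min_i(a_i + i · x_0).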